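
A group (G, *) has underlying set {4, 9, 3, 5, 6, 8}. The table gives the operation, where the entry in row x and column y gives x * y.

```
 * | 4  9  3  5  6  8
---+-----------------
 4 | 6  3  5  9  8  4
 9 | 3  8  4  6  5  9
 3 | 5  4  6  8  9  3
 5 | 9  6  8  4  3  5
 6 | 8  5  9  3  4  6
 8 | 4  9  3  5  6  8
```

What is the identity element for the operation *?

8

The identity e satisfies e * x = x for all x, so its row in the table reproduces the column headers.
Row 8 reads: 4, 9, 3, 5, 6, 8 — exactly the header order. So 8 is the identity.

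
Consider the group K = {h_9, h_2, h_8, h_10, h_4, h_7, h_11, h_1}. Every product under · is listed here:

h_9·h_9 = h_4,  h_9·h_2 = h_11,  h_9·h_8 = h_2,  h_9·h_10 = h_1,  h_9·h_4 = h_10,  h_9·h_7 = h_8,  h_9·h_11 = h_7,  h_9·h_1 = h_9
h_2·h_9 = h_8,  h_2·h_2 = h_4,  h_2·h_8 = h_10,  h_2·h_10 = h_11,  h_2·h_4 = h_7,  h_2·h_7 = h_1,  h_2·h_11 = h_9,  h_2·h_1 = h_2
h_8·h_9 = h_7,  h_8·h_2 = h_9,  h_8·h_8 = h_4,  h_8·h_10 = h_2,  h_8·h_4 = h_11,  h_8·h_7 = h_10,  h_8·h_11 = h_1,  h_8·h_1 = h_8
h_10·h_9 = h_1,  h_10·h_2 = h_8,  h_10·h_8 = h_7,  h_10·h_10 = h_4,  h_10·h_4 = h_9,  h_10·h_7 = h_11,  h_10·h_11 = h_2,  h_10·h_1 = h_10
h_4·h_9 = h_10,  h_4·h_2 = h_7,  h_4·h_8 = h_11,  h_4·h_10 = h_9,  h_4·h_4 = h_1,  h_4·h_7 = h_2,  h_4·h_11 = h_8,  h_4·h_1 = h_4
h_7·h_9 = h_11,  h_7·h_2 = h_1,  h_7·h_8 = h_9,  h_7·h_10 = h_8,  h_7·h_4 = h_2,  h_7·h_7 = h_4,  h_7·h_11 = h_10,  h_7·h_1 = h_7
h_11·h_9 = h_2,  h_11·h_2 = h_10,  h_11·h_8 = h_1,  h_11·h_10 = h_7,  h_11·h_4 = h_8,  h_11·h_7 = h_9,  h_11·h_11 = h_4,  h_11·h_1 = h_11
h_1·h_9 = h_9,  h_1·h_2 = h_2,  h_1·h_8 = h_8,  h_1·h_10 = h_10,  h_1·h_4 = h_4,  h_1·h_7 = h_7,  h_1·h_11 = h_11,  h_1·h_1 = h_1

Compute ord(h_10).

The identity element is h_1 (its row matches the header).
h_10^1 = h_10
h_10^2 = h_10·h_10 = h_4
h_10^3 = h_4·h_10 = h_9
h_10^4 = h_9·h_10 = h_1
The first power of h_10 equal to the identity is h_10^4, so ord(h_10) = 4.

4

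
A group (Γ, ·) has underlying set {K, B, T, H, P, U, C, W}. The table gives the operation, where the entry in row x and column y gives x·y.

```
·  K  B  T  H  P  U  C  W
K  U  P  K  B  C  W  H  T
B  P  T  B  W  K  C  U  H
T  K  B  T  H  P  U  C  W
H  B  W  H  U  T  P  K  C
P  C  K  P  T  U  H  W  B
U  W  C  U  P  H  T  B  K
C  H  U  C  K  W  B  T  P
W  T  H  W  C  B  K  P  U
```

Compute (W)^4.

T

W^1 = W
W^2 = W·W = U
W^3 = U·W = K
W^4 = K·W = T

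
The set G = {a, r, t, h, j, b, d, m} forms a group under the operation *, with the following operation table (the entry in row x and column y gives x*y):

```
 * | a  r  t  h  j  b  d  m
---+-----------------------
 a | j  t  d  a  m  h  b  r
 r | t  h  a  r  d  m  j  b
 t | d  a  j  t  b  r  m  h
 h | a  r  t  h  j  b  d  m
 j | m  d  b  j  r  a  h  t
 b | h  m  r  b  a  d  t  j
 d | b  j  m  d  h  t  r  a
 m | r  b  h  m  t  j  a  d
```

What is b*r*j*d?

m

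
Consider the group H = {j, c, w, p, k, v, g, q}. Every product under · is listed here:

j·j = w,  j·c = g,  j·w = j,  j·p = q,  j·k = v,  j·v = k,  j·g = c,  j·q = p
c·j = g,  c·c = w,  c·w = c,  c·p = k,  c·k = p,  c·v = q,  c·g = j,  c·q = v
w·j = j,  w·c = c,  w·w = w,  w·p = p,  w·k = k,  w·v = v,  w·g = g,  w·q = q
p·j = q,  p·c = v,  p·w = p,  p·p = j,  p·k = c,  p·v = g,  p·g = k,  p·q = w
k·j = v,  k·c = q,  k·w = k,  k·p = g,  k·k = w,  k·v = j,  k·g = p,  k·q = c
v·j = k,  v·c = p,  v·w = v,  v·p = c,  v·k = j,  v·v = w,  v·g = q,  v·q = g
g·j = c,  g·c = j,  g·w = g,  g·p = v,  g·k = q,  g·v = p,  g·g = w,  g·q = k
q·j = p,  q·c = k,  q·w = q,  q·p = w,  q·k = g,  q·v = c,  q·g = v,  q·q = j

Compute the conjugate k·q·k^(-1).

The identity is w. In row k, the entry w sits in column k, so k^(-1) = k.
k·q = c
c·k = p

p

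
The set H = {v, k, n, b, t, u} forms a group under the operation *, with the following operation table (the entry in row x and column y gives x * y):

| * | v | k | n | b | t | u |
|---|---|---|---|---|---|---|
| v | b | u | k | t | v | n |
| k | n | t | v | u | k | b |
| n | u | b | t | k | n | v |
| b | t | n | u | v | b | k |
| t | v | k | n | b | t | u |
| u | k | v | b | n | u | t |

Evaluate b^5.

b^1 = b
b^2 = b * b = v
b^3 = v * b = t
b^4 = t * b = b
b^5 = b * b = v
(Structurally, H here is isomorphic to the symmetric group S_3.)

v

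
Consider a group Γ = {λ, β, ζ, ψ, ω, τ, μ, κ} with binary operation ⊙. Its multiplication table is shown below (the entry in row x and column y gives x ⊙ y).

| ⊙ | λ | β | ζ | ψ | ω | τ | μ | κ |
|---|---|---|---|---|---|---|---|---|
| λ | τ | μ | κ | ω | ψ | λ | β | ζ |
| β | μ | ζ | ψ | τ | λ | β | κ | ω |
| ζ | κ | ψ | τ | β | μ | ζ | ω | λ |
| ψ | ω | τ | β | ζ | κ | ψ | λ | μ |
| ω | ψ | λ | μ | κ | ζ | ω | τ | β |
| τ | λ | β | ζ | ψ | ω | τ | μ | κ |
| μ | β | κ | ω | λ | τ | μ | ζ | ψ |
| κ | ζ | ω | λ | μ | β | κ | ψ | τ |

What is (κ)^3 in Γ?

κ^1 = κ
κ^2 = κ ⊙ κ = τ
κ^3 = τ ⊙ κ = κ

κ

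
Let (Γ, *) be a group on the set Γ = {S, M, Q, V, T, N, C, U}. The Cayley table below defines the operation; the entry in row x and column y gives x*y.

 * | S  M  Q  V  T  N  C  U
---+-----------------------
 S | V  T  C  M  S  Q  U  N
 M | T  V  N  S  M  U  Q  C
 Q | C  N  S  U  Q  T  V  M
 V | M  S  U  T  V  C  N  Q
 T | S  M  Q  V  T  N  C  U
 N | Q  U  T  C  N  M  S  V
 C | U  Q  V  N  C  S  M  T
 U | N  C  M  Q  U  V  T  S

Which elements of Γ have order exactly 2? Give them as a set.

Identity is T. Compute the order of each non-identity element by repeated multiplication:
  S: S → V → M → T  (order 4)
  M: M → V → S → T  (order 4)
  Q: Q → S → C → V → U → M → N → T  (order 8)
  V: V → T  (order 2)
  N: N → M → U → V → C → S → Q → T  (order 8)
  C: C → M → Q → V → N → S → U → T  (order 8)
  U: U → S → N → V → Q → M → C → T  (order 8)
Elements of order 2: {V}.
(Structurally, Γ here is isomorphic to the cyclic group Z_8.)

{V}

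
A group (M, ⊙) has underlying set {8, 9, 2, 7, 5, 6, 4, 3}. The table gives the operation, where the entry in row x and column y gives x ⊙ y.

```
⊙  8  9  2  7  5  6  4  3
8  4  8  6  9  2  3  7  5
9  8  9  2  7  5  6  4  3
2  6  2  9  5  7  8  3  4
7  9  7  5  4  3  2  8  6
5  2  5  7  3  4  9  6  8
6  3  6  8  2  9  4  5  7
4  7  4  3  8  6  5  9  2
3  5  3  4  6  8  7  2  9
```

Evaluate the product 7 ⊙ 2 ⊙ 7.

7 ⊙ 2 = 5
5 ⊙ 7 = 3
(Structurally, M here is isomorphic to Z_2 x Z_4.)

3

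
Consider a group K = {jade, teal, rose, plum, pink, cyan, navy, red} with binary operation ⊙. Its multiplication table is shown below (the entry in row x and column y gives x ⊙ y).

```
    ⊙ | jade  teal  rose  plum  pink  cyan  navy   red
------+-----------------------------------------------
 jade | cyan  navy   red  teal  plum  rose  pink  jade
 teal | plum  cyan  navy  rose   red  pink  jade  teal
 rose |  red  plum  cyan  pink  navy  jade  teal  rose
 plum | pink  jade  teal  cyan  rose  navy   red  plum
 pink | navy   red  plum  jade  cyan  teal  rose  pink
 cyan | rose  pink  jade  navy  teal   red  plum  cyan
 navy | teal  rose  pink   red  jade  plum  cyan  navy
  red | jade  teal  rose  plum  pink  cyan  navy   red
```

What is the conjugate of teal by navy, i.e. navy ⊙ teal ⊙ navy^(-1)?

The identity is red. In row navy, the entry red sits in column plum, so navy^(-1) = plum.
navy ⊙ teal = rose
rose ⊙ plum = pink

pink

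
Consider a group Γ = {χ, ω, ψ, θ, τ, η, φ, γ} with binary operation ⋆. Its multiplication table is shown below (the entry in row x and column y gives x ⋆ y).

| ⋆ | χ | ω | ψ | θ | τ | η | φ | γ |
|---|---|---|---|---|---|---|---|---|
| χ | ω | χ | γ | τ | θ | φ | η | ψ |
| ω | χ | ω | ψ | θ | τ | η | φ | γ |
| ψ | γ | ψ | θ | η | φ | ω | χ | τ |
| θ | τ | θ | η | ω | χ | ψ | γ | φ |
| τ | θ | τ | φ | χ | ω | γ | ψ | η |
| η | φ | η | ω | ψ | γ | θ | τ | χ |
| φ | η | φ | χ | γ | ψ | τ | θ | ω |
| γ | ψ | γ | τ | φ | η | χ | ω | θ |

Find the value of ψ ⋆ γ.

Read row ψ, column γ: ψ ⋆ γ = τ.

τ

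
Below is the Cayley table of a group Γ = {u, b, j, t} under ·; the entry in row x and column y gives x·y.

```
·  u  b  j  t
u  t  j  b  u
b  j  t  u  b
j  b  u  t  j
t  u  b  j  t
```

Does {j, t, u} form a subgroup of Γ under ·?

u·j = b, which is not in {j, t, u}.
The subset is not closed under ·, so it is not a subgroup.

No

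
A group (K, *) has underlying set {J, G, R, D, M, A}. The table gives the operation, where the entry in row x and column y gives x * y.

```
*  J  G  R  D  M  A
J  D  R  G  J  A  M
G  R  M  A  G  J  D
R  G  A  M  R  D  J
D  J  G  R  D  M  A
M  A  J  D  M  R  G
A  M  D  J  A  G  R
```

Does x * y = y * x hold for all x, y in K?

Yes

Check whether the table is symmetric across its main diagonal.
Every entry (row x, col y) equals the entry (row y, col x), so K is abelian.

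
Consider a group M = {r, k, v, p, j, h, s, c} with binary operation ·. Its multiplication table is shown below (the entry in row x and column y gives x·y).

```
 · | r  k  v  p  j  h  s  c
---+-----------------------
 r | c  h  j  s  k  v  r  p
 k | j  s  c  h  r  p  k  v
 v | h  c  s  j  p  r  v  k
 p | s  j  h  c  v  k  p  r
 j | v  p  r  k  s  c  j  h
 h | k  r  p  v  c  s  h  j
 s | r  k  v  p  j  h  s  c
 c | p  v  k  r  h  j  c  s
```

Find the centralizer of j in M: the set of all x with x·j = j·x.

Compare row j with column j entry by entry.
c·j = h = j·c, so c commutes with j.
k·j = r but j·k = p, so k does not.
Collecting the elements that commute with j: C(j) = {c, h, j, s}.

{c, h, j, s}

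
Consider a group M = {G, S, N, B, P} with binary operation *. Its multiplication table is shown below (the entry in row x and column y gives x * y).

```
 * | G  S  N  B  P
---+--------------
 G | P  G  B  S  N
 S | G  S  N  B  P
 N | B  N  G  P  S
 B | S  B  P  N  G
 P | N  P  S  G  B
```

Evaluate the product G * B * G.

G

G * B = S
S * G = G
(Structurally, M here is isomorphic to the cyclic group Z_5.)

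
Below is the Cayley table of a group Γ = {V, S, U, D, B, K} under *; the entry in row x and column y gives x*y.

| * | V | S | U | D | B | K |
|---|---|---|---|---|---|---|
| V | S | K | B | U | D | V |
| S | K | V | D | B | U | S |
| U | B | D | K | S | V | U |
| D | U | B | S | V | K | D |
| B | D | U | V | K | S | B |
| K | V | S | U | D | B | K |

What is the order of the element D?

The identity element is K (its row matches the header).
D^1 = D
D^2 = D*D = V
D^3 = V*D = U
D^4 = U*D = S
D^5 = S*D = B
D^6 = B*D = K
The first power of D equal to the identity is D^6, so ord(D) = 6.
(Structurally, Γ here is isomorphic to the cyclic group Z_6.)

6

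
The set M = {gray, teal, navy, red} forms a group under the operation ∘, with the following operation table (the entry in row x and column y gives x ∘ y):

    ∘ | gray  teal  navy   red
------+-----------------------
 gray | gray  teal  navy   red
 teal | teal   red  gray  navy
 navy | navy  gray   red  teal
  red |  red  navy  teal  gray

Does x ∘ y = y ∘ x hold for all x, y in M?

Check whether the table is symmetric across its main diagonal.
Every entry (row x, col y) equals the entry (row y, col x), so M is abelian.

Yes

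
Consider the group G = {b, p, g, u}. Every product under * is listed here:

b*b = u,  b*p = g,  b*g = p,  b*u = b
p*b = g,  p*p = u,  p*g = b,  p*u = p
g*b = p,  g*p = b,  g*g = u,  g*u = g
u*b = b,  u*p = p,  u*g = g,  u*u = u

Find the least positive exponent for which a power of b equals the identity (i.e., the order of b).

The identity element is u (its row matches the header).
b^1 = b
b^2 = b * b = u
The first power of b equal to the identity is b^2, so ord(b) = 2.
(Structurally, G here is isomorphic to the Klein four-group V_4.)

2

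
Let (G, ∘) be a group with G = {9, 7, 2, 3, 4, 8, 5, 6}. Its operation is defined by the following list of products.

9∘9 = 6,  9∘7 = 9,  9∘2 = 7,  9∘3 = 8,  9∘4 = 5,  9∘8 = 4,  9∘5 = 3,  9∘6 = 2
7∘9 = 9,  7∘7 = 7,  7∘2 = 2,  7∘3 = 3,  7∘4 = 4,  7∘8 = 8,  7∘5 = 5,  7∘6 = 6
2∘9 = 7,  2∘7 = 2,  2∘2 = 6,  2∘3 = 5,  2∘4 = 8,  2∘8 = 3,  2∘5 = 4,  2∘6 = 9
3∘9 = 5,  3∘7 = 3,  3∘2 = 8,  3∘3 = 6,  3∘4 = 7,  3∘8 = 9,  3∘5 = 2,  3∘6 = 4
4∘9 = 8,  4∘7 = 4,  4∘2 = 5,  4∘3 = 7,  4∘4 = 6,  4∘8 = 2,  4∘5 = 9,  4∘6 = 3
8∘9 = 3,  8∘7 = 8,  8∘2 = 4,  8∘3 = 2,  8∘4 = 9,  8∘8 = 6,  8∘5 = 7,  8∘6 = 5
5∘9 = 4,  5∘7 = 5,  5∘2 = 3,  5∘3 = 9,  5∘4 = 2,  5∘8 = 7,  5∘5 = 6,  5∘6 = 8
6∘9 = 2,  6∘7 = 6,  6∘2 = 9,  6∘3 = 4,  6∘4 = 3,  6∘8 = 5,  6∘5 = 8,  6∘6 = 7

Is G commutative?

8 ∘ 2 = 4 but 2 ∘ 8 = 3.
Since 8 and 2 do not commute, G is not abelian.

No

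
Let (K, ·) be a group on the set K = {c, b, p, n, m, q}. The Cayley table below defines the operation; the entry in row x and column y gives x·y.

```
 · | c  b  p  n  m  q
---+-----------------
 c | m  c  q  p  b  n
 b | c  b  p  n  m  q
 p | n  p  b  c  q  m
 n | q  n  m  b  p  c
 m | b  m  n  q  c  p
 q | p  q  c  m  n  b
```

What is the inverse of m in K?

c

First locate the identity: row b matches the header, so b is the identity.
Scan row m for b: m·c = b. Hence m^(-1) = c.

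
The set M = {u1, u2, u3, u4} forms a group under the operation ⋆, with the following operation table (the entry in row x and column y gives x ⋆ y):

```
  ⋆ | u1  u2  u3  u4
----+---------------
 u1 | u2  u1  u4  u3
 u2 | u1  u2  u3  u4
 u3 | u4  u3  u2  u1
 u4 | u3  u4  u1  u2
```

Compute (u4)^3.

u4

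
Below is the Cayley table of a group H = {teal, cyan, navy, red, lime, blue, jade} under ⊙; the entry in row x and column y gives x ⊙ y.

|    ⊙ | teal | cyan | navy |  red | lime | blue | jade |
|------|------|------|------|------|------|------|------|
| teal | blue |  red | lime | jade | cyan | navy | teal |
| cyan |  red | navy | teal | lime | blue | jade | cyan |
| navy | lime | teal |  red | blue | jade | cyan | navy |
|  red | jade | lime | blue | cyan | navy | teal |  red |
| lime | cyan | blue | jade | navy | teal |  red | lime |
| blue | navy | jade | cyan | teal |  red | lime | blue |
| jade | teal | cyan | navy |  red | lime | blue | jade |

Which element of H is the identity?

jade

The identity e satisfies e ⊙ x = x for all x, so its row in the table reproduces the column headers.
Row jade reads: teal, cyan, navy, red, lime, blue, jade — exactly the header order. So jade is the identity.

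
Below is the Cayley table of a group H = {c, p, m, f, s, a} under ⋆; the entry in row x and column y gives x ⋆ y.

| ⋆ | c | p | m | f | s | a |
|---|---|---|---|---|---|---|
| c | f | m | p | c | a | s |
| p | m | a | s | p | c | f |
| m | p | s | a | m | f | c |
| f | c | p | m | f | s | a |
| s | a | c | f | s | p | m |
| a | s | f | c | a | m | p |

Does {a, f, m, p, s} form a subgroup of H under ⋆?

No

m ⋆ a = c, which is not in {a, f, m, p, s}.
The subset is not closed under ⋆, so it is not a subgroup.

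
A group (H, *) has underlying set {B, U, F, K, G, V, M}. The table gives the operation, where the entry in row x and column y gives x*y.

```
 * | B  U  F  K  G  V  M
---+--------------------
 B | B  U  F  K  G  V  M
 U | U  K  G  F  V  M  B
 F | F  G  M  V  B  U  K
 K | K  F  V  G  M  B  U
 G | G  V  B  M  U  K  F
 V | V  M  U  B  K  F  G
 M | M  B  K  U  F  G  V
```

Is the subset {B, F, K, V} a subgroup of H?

K*K = G, which is not in {B, F, K, V}.
The subset is not closed under *, so it is not a subgroup.
(Structurally, H here is isomorphic to the cyclic group Z_7.)

No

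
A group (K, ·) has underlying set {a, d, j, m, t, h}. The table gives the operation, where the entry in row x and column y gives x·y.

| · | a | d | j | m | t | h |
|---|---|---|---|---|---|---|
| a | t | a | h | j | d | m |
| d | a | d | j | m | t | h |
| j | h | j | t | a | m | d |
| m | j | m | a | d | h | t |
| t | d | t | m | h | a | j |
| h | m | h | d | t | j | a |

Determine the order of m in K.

2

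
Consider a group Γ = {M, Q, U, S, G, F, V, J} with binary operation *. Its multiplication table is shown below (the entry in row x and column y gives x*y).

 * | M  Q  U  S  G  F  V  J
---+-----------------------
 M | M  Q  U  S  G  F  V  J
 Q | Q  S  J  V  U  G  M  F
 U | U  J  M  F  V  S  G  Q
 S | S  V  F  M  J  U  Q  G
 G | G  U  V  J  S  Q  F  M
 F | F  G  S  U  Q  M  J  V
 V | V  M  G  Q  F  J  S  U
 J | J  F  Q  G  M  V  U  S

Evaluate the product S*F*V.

G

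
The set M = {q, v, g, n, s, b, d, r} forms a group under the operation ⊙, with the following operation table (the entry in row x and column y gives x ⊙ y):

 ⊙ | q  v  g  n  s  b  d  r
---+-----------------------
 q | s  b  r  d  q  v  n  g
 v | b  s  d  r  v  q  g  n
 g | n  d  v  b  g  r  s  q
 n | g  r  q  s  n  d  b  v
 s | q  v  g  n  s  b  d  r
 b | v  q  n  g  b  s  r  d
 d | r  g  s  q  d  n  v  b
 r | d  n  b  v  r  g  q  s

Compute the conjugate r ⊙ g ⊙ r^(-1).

d

The identity is s. In row r, the entry s sits in column r, so r^(-1) = r.
r ⊙ g = b
b ⊙ r = d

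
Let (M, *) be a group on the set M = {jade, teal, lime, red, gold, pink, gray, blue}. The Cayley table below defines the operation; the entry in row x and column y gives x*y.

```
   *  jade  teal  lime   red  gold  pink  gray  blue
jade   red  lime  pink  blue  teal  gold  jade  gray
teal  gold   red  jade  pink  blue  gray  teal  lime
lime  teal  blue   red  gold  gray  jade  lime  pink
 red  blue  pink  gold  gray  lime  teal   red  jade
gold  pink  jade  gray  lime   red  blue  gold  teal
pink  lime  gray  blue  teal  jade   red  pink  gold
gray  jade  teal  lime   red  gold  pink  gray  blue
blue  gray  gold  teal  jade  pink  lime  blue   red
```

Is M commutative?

teal*gold = blue but gold*teal = jade.
Since teal and gold do not commute, M is not abelian.

No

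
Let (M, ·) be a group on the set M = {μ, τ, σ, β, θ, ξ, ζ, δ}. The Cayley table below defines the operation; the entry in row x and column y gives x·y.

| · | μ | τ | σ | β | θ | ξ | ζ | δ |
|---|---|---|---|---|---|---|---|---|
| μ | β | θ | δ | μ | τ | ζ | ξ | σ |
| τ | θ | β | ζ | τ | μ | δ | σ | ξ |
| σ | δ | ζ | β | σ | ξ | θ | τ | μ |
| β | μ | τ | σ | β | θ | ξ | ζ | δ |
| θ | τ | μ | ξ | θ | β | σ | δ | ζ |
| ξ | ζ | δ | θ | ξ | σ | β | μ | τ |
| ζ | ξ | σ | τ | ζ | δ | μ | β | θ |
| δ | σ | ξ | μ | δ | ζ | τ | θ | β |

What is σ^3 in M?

σ^1 = σ
σ^2 = σ·σ = β
σ^3 = β·σ = σ

σ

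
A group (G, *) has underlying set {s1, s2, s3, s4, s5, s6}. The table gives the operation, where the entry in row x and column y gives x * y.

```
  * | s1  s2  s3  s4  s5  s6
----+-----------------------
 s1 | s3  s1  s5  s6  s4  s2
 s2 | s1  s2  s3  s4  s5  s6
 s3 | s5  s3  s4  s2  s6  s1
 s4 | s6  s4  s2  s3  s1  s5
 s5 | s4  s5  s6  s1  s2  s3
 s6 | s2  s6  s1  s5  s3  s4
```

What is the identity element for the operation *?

s2

The identity e satisfies e * x = x for all x, so its row in the table reproduces the column headers.
Row s2 reads: s1, s2, s3, s4, s5, s6 — exactly the header order. So s2 is the identity.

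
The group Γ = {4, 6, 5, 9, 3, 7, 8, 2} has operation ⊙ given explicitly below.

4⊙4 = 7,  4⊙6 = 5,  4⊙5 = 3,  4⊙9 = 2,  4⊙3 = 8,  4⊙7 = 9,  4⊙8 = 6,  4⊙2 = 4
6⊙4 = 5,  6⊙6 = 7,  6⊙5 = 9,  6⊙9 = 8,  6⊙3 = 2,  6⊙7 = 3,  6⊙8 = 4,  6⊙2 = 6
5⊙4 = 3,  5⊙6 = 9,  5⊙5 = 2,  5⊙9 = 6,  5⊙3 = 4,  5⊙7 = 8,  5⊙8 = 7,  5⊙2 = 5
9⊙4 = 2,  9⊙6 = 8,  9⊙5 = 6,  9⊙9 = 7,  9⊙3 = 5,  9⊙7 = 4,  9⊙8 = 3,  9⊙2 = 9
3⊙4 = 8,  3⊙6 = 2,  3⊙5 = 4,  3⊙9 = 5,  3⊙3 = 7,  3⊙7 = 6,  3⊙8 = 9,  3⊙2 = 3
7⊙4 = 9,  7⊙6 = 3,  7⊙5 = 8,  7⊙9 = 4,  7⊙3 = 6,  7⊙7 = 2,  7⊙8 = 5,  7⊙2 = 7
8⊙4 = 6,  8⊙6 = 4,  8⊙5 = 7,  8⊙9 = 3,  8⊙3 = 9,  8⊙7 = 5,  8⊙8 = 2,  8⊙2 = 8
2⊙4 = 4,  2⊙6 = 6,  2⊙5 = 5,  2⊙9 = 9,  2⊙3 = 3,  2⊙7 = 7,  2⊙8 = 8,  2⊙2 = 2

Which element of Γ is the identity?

2

The identity e satisfies e ⊙ x = x for all x, so its row in the table reproduces the column headers.
Row 2 reads: 4, 6, 5, 9, 3, 7, 8, 2 — exactly the header order. So 2 is the identity.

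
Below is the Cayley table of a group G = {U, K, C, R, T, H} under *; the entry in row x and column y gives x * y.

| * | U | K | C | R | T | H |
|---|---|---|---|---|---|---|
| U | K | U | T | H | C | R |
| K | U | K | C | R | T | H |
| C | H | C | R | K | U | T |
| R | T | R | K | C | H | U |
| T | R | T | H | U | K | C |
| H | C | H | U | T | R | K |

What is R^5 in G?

C

R^1 = R
R^2 = R * R = C
R^3 = C * R = K
R^4 = K * R = R
R^5 = R * R = C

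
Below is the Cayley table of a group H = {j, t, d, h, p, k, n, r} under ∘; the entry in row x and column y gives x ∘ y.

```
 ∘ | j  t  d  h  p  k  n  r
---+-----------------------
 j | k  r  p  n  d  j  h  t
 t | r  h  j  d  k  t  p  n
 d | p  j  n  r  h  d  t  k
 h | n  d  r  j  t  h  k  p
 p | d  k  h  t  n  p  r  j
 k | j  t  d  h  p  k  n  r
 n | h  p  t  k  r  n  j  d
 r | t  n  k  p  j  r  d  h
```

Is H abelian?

Check whether the table is symmetric across its main diagonal.
Every entry (row x, col y) equals the entry (row y, col x), so H is abelian.

Yes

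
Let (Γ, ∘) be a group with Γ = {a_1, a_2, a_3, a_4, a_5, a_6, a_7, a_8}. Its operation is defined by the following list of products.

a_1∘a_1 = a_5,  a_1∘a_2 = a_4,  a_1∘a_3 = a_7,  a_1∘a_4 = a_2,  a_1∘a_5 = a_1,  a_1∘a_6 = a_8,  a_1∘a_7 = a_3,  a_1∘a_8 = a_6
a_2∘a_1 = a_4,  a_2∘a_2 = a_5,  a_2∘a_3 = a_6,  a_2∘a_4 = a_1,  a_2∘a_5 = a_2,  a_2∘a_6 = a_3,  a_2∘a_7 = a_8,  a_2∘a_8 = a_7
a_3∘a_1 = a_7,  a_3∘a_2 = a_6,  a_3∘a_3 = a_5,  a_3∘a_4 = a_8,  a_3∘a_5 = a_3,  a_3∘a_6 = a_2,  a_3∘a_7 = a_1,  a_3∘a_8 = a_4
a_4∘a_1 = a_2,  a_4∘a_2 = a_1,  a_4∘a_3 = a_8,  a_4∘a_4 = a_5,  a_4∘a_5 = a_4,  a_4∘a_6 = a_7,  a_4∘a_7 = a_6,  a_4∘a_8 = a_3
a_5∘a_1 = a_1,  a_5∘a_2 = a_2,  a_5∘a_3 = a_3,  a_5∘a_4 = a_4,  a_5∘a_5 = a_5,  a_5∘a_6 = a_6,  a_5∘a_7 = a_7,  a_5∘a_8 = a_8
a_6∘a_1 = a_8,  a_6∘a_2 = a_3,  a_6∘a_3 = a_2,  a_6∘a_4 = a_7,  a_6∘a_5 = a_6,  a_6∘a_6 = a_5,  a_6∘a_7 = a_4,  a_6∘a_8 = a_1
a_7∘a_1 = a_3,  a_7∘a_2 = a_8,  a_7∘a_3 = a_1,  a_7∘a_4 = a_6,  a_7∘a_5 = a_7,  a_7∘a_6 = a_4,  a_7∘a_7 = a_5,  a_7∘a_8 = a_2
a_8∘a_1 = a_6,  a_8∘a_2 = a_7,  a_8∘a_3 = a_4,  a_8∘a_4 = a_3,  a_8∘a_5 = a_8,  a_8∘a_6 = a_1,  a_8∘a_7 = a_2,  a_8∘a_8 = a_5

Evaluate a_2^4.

a_2^1 = a_2
a_2^2 = a_2 ∘ a_2 = a_5
a_2^3 = a_5 ∘ a_2 = a_2
a_2^4 = a_2 ∘ a_2 = a_5
(Structurally, Γ here is isomorphic to the elementary abelian group (Z_2)^3.)

a_5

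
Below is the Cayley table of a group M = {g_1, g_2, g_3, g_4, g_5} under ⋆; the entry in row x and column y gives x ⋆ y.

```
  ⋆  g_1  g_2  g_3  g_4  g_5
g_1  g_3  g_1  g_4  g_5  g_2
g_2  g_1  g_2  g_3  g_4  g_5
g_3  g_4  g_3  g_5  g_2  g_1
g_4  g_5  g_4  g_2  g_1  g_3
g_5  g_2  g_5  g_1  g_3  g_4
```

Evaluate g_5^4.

g_1

g_5^1 = g_5
g_5^2 = g_5 ⋆ g_5 = g_4
g_5^3 = g_4 ⋆ g_5 = g_3
g_5^4 = g_3 ⋆ g_5 = g_1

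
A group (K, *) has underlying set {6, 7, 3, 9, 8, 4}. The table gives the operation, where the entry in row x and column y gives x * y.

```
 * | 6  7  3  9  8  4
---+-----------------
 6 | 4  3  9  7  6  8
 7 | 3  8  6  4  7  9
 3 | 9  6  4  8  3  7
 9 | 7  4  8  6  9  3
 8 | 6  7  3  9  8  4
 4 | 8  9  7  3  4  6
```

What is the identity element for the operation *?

The identity e satisfies e * x = x for all x, so its row in the table reproduces the column headers.
Row 8 reads: 6, 7, 3, 9, 8, 4 — exactly the header order. So 8 is the identity.

8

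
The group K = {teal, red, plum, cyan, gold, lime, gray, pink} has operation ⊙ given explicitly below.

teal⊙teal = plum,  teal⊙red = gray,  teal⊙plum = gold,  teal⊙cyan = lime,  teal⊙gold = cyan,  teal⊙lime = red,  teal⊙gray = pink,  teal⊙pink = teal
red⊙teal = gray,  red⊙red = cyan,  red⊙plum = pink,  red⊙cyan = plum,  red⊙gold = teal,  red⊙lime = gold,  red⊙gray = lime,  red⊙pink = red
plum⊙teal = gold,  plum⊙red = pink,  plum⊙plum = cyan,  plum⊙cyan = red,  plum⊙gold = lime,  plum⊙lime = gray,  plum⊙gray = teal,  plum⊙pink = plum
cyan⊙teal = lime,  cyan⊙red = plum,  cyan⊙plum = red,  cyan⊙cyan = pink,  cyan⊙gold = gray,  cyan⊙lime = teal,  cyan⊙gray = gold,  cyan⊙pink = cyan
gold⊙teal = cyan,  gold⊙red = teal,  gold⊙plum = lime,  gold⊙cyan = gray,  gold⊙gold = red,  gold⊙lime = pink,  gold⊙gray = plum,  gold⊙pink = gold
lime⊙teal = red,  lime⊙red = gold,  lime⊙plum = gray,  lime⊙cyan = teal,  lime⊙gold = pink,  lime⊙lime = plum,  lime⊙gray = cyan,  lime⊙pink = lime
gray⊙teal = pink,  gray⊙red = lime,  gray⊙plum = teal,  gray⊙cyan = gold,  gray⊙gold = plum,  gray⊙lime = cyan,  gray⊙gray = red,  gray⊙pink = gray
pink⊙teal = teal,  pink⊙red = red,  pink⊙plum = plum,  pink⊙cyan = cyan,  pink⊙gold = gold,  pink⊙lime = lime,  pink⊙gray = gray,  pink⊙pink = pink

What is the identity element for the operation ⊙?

pink

The identity e satisfies e ⊙ x = x for all x, so its row in the table reproduces the column headers.
Row pink reads: teal, red, plum, cyan, gold, lime, gray, pink — exactly the header order. So pink is the identity.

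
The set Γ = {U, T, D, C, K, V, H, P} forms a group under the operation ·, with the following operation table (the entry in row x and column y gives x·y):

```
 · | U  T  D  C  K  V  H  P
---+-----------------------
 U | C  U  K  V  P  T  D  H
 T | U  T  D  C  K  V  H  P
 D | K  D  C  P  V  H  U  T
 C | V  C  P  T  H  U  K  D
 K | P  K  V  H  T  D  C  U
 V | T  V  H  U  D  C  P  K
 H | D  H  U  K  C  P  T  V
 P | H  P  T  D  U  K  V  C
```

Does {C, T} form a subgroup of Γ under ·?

{C, T} contains the identity T.
Checking products: every product of two elements of {C, T} (read from the table) lies in {C, T}, so the set is closed.
In a finite group, a nonempty closed subset is a subgroup. So {C, T} ≤ Γ.

Yes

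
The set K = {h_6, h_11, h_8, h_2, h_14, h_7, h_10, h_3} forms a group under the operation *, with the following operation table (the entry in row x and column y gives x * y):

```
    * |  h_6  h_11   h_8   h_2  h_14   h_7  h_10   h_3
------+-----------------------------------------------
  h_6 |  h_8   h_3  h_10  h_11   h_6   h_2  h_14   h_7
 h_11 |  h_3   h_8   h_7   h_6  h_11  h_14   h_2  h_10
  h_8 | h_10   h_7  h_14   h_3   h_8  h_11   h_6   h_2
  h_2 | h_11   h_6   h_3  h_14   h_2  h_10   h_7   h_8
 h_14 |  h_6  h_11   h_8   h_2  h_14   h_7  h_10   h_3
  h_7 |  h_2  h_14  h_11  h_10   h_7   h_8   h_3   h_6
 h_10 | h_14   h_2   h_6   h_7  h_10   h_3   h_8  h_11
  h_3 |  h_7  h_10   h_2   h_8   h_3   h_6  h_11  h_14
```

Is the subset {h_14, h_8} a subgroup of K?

Yes

{h_14, h_8} contains the identity h_14.
Checking products: every product of two elements of {h_14, h_8} (read from the table) lies in {h_14, h_8}, so the set is closed.
In a finite group, a nonempty closed subset is a subgroup. So {h_14, h_8} ≤ K.
(Structurally, K here is isomorphic to Z_2 x Z_4.)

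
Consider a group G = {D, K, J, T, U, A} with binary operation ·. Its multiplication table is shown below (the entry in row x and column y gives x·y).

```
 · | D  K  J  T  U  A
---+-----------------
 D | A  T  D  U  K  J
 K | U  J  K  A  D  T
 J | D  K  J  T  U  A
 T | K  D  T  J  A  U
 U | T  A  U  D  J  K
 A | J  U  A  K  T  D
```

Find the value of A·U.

T

Read row A, column U: A·U = T.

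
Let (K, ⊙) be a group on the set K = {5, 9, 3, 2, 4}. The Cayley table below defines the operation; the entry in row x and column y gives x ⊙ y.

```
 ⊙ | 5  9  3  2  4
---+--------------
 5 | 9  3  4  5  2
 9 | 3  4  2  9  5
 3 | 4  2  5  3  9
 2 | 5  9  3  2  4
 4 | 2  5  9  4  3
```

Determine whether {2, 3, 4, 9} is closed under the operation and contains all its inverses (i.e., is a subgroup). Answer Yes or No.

9 ⊙ 4 = 5, which is not in {2, 3, 4, 9}.
The subset is not closed under ⊙, so it is not a subgroup.

No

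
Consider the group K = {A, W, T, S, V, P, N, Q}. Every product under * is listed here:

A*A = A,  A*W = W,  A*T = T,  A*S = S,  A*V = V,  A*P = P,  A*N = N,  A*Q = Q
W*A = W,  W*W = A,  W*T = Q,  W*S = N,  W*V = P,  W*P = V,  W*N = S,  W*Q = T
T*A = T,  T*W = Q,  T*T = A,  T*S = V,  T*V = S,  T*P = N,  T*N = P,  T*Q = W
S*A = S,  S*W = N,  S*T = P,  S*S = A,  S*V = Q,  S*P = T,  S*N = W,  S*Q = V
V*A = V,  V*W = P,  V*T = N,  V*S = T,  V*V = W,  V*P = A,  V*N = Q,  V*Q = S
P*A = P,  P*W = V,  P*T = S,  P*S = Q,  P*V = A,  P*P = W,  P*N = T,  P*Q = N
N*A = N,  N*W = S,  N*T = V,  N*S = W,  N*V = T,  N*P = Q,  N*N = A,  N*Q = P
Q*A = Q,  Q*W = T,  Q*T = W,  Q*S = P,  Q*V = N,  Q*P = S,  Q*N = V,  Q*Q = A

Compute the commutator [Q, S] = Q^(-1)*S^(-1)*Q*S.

W

Identity is A; from the table Q^(-1) = Q and S^(-1) = S.
Q*S = P
P*Q = N
N*S = W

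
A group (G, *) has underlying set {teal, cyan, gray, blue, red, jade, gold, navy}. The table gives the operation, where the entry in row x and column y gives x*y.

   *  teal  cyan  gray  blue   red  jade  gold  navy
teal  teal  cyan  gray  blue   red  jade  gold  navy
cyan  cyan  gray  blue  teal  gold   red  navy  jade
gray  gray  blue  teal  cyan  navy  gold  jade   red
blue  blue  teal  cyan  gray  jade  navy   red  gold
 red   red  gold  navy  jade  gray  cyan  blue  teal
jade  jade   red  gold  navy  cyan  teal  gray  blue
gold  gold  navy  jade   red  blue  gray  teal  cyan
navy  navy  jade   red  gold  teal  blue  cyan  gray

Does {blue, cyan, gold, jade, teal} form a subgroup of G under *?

gold*blue = red, which is not in {blue, cyan, gold, jade, teal}.
The subset is not closed under *, so it is not a subgroup.

No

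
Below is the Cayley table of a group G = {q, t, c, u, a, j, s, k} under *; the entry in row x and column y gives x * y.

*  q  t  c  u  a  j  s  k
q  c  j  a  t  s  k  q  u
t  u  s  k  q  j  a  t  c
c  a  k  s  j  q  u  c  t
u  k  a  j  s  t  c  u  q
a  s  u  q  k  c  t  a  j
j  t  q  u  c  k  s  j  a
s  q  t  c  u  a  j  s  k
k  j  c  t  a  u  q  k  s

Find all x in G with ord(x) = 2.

Identity is s. Compute the order of each non-identity element by repeated multiplication:
  q: q → c → a → s  (order 4)
  t: t → s  (order 2)
  c: c → s  (order 2)
  u: u → s  (order 2)
  a: a → c → q → s  (order 4)
  j: j → s  (order 2)
  k: k → s  (order 2)
Elements of order 2: {c, j, k, t, u}.

{c, j, k, t, u}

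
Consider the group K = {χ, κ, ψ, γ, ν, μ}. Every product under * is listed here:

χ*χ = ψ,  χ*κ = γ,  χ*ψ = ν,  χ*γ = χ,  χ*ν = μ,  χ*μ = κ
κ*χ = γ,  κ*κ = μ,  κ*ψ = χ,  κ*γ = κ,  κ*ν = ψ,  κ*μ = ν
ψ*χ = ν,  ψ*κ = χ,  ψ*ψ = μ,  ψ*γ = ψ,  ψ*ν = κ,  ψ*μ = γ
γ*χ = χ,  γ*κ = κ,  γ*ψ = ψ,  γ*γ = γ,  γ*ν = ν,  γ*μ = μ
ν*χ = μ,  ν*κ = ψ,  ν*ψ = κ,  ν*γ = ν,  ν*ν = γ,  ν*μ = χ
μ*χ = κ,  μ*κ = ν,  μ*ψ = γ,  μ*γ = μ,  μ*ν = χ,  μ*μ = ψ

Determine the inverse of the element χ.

κ

First locate the identity: row γ matches the header, so γ is the identity.
Scan row χ for γ: χ*κ = γ. Hence χ^(-1) = κ.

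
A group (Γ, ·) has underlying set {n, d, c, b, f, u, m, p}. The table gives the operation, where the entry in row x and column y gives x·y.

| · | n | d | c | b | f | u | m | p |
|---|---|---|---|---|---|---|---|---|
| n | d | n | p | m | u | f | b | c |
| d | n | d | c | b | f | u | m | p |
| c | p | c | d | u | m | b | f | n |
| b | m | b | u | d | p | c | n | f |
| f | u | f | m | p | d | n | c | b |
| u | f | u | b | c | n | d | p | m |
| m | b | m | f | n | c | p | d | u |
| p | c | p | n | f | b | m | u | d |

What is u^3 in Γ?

u^1 = u
u^2 = u·u = d
u^3 = d·u = u
(Structurally, Γ here is isomorphic to the elementary abelian group (Z_2)^3.)

u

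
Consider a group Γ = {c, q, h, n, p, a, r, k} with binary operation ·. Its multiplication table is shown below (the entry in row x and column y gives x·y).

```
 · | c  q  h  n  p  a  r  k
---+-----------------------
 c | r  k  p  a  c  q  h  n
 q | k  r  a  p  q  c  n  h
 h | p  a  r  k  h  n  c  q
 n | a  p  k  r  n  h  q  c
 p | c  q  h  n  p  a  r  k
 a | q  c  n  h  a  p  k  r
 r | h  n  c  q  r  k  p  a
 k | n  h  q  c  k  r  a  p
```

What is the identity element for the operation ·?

The identity e satisfies e·x = x for all x, so its row in the table reproduces the column headers.
Row p reads: c, q, h, n, p, a, r, k — exactly the header order. So p is the identity.

p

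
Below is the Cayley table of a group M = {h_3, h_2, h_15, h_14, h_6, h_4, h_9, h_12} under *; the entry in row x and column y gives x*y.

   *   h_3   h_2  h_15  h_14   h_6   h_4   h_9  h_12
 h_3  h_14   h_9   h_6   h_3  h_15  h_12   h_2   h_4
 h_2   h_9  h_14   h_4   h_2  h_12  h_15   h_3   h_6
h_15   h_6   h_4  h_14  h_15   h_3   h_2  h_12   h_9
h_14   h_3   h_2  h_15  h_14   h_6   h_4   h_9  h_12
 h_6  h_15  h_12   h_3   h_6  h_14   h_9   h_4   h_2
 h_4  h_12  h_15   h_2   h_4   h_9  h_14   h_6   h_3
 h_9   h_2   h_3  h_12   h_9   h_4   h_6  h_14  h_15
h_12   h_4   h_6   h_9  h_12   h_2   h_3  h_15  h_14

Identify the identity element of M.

The identity e satisfies e*x = x for all x, so its row in the table reproduces the column headers.
Row h_14 reads: h_3, h_2, h_15, h_14, h_6, h_4, h_9, h_12 — exactly the header order. So h_14 is the identity.
(Structurally, M here is isomorphic to the elementary abelian group (Z_2)^3.)

h_14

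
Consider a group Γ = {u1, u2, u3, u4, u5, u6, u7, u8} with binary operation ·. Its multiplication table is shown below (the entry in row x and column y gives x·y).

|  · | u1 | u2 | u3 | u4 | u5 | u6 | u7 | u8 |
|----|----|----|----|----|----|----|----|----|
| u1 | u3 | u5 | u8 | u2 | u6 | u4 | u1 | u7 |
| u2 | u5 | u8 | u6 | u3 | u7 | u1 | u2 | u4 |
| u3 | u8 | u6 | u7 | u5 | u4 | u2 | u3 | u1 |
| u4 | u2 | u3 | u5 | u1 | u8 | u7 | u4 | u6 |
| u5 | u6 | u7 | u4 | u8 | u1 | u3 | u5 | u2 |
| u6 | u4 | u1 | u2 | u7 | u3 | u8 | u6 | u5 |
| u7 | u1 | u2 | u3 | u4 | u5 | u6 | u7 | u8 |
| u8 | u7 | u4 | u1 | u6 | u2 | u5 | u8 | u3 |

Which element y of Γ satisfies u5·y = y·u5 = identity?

u2

First locate the identity: row u7 matches the header, so u7 is the identity.
Scan row u5 for u7: u5·u2 = u7. Hence u5^(-1) = u2.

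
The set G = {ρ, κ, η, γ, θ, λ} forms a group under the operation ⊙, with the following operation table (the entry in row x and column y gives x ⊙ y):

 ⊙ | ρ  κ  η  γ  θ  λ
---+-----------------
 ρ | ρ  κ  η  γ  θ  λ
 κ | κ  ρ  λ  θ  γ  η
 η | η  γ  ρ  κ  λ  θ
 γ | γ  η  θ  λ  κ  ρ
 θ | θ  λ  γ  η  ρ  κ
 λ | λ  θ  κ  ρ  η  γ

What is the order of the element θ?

The identity element is ρ (its row matches the header).
θ^1 = θ
θ^2 = θ ⊙ θ = ρ
The first power of θ equal to the identity is θ^2, so ord(θ) = 2.

2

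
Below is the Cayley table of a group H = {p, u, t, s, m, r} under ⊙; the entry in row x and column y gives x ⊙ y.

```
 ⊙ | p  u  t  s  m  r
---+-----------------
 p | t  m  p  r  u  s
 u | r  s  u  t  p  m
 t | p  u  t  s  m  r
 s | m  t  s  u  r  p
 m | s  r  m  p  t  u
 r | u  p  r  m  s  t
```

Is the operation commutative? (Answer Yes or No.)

u ⊙ p = r but p ⊙ u = m.
Since u and p do not commute, H is not abelian.

No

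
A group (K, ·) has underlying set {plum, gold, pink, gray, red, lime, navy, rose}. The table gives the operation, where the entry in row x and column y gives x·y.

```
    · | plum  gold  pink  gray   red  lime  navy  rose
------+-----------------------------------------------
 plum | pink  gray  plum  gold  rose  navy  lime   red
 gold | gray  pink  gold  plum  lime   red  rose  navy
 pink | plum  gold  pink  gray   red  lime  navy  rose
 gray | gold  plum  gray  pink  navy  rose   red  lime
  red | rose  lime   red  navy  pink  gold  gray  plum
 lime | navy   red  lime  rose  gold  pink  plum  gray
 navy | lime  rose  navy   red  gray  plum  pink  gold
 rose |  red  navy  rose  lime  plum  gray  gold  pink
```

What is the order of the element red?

2

The identity element is pink (its row matches the header).
red^1 = red
red^2 = red·red = pink
The first power of red equal to the identity is red^2, so ord(red) = 2.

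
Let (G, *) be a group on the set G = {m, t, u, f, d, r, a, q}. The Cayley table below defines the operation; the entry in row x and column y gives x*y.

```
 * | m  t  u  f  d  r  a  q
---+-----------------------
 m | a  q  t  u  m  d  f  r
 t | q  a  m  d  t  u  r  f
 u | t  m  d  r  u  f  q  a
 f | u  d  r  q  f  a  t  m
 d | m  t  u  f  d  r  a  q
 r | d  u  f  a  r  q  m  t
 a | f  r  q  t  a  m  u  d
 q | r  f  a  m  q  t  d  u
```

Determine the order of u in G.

2

The identity element is d (its row matches the header).
u^1 = u
u^2 = u*u = d
The first power of u equal to the identity is u^2, so ord(u) = 2.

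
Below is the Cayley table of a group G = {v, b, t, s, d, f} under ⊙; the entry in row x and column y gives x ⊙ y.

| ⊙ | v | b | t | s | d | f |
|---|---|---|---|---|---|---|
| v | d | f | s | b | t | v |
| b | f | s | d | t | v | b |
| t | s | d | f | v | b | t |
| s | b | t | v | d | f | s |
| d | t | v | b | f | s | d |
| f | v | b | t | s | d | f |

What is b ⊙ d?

v

Read row b, column d: b ⊙ d = v.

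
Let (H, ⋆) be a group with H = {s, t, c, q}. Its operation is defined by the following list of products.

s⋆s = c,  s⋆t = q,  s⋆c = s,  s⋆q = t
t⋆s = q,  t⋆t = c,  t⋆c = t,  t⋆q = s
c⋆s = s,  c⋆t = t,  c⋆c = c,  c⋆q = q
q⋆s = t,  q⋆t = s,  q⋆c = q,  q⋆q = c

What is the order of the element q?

The identity element is c (its row matches the header).
q^1 = q
q^2 = q ⋆ q = c
The first power of q equal to the identity is q^2, so ord(q) = 2.

2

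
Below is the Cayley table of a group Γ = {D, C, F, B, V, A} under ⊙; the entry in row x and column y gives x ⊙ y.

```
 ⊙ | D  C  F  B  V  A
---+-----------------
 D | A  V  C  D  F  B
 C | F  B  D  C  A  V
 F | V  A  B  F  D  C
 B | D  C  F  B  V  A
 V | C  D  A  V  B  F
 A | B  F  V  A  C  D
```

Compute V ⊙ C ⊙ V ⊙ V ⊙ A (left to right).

B

V ⊙ C = D
D ⊙ V = F
F ⊙ V = D
D ⊙ A = B
(Structurally, Γ here is isomorphic to the symmetric group S_3.)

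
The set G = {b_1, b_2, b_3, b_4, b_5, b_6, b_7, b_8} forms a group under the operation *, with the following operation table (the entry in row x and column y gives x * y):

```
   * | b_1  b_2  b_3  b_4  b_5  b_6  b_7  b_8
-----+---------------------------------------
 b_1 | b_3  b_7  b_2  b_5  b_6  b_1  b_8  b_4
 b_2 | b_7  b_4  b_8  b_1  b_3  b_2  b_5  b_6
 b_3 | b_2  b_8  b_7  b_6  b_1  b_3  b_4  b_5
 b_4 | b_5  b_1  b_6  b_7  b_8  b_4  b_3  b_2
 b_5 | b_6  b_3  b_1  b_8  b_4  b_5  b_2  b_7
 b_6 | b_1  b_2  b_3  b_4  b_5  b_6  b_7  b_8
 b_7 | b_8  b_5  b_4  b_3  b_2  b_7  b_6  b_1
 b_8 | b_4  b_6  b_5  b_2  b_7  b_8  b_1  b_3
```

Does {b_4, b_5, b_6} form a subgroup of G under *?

b_4 * b_4 = b_7, which is not in {b_4, b_5, b_6}.
The subset is not closed under *, so it is not a subgroup.
(Structurally, G here is isomorphic to the cyclic group Z_8.)

No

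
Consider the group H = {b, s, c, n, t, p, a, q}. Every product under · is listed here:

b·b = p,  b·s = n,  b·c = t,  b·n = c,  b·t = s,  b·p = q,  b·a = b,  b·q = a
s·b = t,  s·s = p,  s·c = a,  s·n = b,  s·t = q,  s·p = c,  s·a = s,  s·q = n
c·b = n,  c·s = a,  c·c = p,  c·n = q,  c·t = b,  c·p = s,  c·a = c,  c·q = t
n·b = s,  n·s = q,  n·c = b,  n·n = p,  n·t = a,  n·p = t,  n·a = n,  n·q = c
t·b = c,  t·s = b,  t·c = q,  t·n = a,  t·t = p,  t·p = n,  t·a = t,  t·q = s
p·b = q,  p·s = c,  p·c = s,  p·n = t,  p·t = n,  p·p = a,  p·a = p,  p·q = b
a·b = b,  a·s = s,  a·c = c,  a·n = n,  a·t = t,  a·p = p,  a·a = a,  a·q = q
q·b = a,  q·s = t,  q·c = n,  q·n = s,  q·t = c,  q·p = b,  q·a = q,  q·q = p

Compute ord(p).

2

The identity element is a (its row matches the header).
p^1 = p
p^2 = p·p = a
The first power of p equal to the identity is p^2, so ord(p) = 2.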